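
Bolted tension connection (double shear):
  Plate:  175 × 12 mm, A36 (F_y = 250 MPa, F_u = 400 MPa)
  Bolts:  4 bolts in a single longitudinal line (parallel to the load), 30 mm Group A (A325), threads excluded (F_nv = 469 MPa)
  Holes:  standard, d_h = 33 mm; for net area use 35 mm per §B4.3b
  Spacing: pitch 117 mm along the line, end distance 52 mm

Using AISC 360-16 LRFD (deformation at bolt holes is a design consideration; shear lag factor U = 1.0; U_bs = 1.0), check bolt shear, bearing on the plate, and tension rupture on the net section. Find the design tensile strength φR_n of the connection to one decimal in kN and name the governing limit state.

504.0 kN (net-section rupture governs)

Bolt shear: A_b = π(30)²/4 = 706.86 mm². φR_n = 0.75 × 469 × 706.86 × 4 × 2 = 1989.1 kN.
Bearing (12 mm plate, F_u = 400 MPa): end bolts L_c = 52 − 33/2 = 35.5, R_n = min(1.2×35.5×12×400, 2.4×30×12×400) = 204.48 kN/bolt; interior L_c = 117 − 33 = 84, R_n = 345.6 kN/bolt. φR_n = 0.75 × (1×204.48 + 3×345.6) = 931.0 kN.
Tension rupture (net): A_n = (175 − 1×35)×12 = 1680 mm² (U = 1.0, A_e = A_n). φR_n = 0.75 × 400 × 1680 = 504.0 kN.
Governing: min(1989.1, 931.0, 504.0) = 504.0 kN → net-section rupture.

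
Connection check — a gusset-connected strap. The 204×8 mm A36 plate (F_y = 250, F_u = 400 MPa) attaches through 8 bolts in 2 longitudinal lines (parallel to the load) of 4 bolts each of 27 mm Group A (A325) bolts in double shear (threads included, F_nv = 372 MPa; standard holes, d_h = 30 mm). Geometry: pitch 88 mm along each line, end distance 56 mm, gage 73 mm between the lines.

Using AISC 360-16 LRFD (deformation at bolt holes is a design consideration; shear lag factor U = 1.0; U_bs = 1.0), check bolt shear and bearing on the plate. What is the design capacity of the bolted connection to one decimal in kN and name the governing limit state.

1169.3 kN (bearing governs)

Bolt shear: A_b = π(27)²/4 = 572.56 mm². φR_n = 0.75 × 372 × 572.56 × 8 × 2 = 2555.9 kN.
Bearing (8 mm plate, F_u = 400 MPa): end bolts L_c = 56 − 30/2 = 41, R_n = min(1.2×41×8×400, 2.4×27×8×400) = 157.44 kN/bolt; interior L_c = 88 − 30 = 58, R_n = 207.36 kN/bolt. φR_n = 0.75 × (2×157.44 + 6×207.36) = 1169.3 kN.
Governing: min(2555.9, 1169.3) = 1169.3 kN → bearing.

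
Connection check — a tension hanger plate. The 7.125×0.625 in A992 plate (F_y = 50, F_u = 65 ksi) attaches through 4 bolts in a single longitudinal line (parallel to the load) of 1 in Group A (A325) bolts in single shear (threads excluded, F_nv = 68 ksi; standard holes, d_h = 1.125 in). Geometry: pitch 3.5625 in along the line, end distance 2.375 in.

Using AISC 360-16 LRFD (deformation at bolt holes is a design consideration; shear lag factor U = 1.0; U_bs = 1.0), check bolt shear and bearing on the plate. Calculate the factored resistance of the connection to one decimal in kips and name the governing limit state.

Bolt shear: A_b = π(1)²/4 = 0.7854 in². φR_n = 0.75 × 68 × 0.7854 × 4 × 1 = 160.2 kips.
Bearing (0.625 in plate, F_u = 65 ksi): end bolts L_c = 2.375 − 1.125/2 = 1.8125, R_n = min(1.2×1.8125×0.625×65, 2.4×1×0.625×65) = 88.359 kips/bolt; interior L_c = 3.5625 − 1.125 = 2.4375, R_n = 97.5 kips/bolt. φR_n = 0.75 × (1×88.359 + 3×97.5) = 285.6 kips.
Governing: min(160.2, 285.6) = 160.2 kips → bolt shear.

160.2 kips (bolt shear governs)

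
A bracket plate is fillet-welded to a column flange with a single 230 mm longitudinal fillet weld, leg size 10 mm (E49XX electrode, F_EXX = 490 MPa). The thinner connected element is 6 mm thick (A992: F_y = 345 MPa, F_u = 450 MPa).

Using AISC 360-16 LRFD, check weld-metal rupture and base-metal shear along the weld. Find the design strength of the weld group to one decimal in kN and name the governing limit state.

279.5 kN (base-metal shear governs)

Weld metal: throat = 0.707×10 = 7.07 mm, L = 230 mm. φR_n = 0.75 × 0.6 × 490 × 7.07 × 230 = 358.6 kN.
Base metal shear (6 mm plate): yield φR_n = 1.0×0.6×345×6×230 = 285.7 kN; rupture φR_n = 0.75×0.6×450×6×230 = 279.5 kN; take 279.5 kN (rupture).
Governing: min(358.6, 279.5) = 279.5 kN → base-metal shear.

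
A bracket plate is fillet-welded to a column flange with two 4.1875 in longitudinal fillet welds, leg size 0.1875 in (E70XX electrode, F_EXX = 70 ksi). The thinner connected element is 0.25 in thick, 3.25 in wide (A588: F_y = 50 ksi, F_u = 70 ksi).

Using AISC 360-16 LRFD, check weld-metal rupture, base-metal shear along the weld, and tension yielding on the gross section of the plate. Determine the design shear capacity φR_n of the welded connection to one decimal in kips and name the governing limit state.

Weld metal: throat = 0.707×0.1875 = 0.13256 in, L = 2×4.1875 = 8.375 in. φR_n = 0.75 × 0.6 × 70 × 0.13256 × 8.375 = 35.0 kips.
Base metal shear (0.25 in plate): yield φR_n = 1.0×0.6×50×0.25×8.375 = 62.8 kips; rupture φR_n = 0.75×0.6×70×0.25×8.375 = 66.0 kips; take 62.8 kips (yield).
Tension yield (gross): A_g = 3.25×0.25 = 0.8125 in². φR_n = 0.90 × 50 × 0.8125 = 36.6 kips.
Governing: min(35.0, 62.8, 36.6) = 35.0 kips → weld metal.

35.0 kips (weld metal governs)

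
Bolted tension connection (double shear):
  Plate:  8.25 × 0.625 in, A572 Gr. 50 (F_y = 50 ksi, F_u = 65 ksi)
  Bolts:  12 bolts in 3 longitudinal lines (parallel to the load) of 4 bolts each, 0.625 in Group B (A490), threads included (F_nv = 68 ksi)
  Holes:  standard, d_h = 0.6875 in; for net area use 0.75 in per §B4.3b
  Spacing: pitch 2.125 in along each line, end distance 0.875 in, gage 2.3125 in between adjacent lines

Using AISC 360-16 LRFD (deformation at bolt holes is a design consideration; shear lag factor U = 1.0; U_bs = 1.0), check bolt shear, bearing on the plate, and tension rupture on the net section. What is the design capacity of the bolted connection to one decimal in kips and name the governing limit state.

Bolt shear: A_b = π(0.625)²/4 = 0.3068 in². φR_n = 0.75 × 68 × 0.3068 × 12 × 2 = 375.5 kips.
Bearing (0.625 in plate, F_u = 65 ksi): end bolts L_c = 0.875 − 0.6875/2 = 0.53125, R_n = min(1.2×0.53125×0.625×65, 2.4×0.625×0.625×65) = 25.898 kips/bolt; interior L_c = 2.125 − 0.6875 = 1.4375, R_n = 60.938 kips/bolt. φR_n = 0.75 × (3×25.898 + 9×60.938) = 469.6 kips.
Tension rupture (net): A_n = (8.25 − 3×0.75)×0.625 = 3.75 in² (U = 1.0, A_e = A_n). φR_n = 0.75 × 65 × 3.75 = 182.8 kips.
Governing: min(375.5, 469.6, 182.8) = 182.8 kips → net-section rupture.

182.8 kips (net-section rupture governs)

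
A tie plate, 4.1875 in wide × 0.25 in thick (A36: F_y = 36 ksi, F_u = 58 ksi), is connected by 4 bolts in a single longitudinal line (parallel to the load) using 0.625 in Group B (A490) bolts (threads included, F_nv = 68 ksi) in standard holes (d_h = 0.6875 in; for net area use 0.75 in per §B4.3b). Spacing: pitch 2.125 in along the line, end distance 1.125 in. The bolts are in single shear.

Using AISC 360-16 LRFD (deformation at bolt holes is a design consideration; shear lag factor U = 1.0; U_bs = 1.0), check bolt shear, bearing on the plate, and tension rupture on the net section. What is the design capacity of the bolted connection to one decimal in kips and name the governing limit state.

Bolt shear: A_b = π(0.625)²/4 = 0.3068 in². φR_n = 0.75 × 68 × 0.3068 × 4 × 1 = 62.6 kips.
Bearing (0.25 in plate, F_u = 58 ksi): end bolts L_c = 1.125 − 0.6875/2 = 0.78125, R_n = min(1.2×0.78125×0.25×58, 2.4×0.625×0.25×58) = 13.594 kips/bolt; interior L_c = 2.125 − 0.6875 = 1.4375, R_n = 21.75 kips/bolt. φR_n = 0.75 × (1×13.594 + 3×21.75) = 59.1 kips.
Tension rupture (net): A_n = (4.1875 − 1×0.75)×0.25 = 0.85938 in² (U = 1.0, A_e = A_n). φR_n = 0.75 × 58 × 0.85938 = 37.4 kips.
Governing: min(62.6, 59.1, 37.4) = 37.4 kips → net-section rupture.

37.4 kips (net-section rupture governs)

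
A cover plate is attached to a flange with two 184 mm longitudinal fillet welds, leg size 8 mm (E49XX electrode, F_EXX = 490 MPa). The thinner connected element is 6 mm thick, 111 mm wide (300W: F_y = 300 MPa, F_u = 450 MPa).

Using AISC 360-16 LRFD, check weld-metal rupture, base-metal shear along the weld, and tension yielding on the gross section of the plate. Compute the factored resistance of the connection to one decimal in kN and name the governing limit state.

179.8 kN (gross-section yield governs)

Weld metal: throat = 0.707×8 = 5.656 mm, L = 2×184 = 368 mm. φR_n = 0.75 × 0.6 × 490 × 5.656 × 368 = 459.0 kN.
Base metal shear (6 mm plate): yield φR_n = 1.0×0.6×300×6×368 = 397.4 kN; rupture φR_n = 0.75×0.6×450×6×368 = 447.1 kN; take 397.4 kN (yield).
Tension yield (gross): A_g = 111×6 = 666 mm². φR_n = 0.90 × 300 × 666 = 179.8 kN.
Governing: min(459.0, 397.4, 179.8) = 179.8 kN → gross-section yield.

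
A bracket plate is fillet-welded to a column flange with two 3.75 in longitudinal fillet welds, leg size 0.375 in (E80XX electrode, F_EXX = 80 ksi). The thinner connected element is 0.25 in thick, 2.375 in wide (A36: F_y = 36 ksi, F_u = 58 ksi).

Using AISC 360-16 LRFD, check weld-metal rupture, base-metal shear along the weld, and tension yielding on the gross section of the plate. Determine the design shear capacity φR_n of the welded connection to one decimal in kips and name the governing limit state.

Weld metal: throat = 0.707×0.375 = 0.26513 in, L = 2×3.75 = 7.5 in. φR_n = 0.75 × 0.6 × 80 × 0.26513 × 7.5 = 71.6 kips.
Base metal shear (0.25 in plate): yield φR_n = 1.0×0.6×36×0.25×7.5 = 40.5 kips; rupture φR_n = 0.75×0.6×58×0.25×7.5 = 48.9 kips; take 40.5 kips (yield).
Tension yield (gross): A_g = 2.375×0.25 = 0.59375 in². φR_n = 0.90 × 36 × 0.59375 = 19.2 kips.
Governing: min(71.6, 40.5, 19.2) = 19.2 kips → gross-section yield.

19.2 kips (gross-section yield governs)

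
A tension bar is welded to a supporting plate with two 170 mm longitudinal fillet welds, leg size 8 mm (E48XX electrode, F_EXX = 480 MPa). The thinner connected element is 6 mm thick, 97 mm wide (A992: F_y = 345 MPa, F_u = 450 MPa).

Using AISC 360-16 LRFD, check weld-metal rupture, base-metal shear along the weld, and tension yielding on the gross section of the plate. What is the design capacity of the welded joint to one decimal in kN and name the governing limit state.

Weld metal: throat = 0.707×8 = 5.656 mm, L = 2×170 = 340 mm. φR_n = 0.75 × 0.6 × 480 × 5.656 × 340 = 415.4 kN.
Base metal shear (6 mm plate): yield φR_n = 1.0×0.6×345×6×340 = 422.3 kN; rupture φR_n = 0.75×0.6×450×6×340 = 413.1 kN; take 413.1 kN (rupture).
Tension yield (gross): A_g = 97×6 = 582 mm². φR_n = 0.90 × 345 × 582 = 180.7 kN.
Governing: min(415.4, 413.1, 180.7) = 180.7 kN → gross-section yield.

180.7 kN (gross-section yield governs)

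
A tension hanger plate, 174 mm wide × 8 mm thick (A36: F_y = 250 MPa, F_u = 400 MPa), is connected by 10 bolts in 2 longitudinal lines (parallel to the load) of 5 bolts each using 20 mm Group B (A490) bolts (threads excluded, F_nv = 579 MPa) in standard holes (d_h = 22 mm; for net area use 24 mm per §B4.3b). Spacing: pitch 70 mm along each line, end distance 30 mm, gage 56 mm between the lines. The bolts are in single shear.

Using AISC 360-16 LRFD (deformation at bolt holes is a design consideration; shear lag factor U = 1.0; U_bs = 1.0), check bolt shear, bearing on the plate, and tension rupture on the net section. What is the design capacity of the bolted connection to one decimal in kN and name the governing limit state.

Bolt shear: A_b = π(20)²/4 = 314.16 mm². φR_n = 0.75 × 579 × 314.16 × 10 × 1 = 1364.2 kN.
Bearing (8 mm plate, F_u = 400 MPa): end bolts L_c = 30 − 22/2 = 19, R_n = min(1.2×19×8×400, 2.4×20×8×400) = 72.96 kN/bolt; interior L_c = 70 − 22 = 48, R_n = 153.6 kN/bolt. φR_n = 0.75 × (2×72.96 + 8×153.6) = 1031.0 kN.
Tension rupture (net): A_n = (174 − 2×24)×8 = 1008 mm² (U = 1.0, A_e = A_n). φR_n = 0.75 × 400 × 1008 = 302.4 kN.
Governing: min(1364.2, 1031.0, 302.4) = 302.4 kN → net-section rupture.

302.4 kN (net-section rupture governs)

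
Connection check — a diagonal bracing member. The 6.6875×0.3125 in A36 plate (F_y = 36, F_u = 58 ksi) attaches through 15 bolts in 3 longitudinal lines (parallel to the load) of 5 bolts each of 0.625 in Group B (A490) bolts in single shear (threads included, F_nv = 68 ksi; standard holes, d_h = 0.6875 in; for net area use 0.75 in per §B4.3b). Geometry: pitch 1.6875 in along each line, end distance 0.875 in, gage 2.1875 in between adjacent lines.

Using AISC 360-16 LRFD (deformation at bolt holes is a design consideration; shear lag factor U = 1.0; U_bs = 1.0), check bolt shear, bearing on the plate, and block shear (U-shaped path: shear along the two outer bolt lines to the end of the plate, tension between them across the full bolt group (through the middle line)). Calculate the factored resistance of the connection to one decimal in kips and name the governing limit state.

Bolt shear: A_b = π(0.625)²/4 = 0.3068 in². φR_n = 0.75 × 68 × 0.3068 × 15 × 1 = 234.7 kips.
Bearing (0.3125 in plate, F_u = 58 ksi): end bolts L_c = 0.875 − 0.6875/2 = 0.53125, R_n = min(1.2×0.53125×0.3125×58, 2.4×0.625×0.3125×58) = 11.555 kips/bolt; interior L_c = 1.6875 − 0.6875 = 1, R_n = 21.75 kips/bolt. φR_n = 0.75 × (3×11.555 + 12×21.75) = 221.7 kips.
Block shear: shear path 2×[0.875+4×1.6875] = 2×7.625 in, A_gv = 4.7656, A_nv = 2×(7.625 − 4.5×0.75)×0.3125 = 2.6563 in²; tension across gage: (4.375 − 2×0.75)×0.3125 = 0.89844 in². R_n = min(0.6×58×2.6563, 0.6×36×4.7656) + 1.0×58×0.89844 = min(92.439, 102.94) + 52.11 = 144.55 kips. φR_n = 0.75 × 144.55 = 108.4 kips.
Governing: min(234.7, 221.7, 108.4) = 108.4 kips → block shear.

108.4 kips (block shear governs)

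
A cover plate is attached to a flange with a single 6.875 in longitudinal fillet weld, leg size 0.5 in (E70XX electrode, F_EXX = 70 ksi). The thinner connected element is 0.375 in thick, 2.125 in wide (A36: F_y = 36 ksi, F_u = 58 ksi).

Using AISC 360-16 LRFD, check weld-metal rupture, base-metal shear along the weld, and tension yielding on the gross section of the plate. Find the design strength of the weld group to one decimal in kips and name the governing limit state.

Weld metal: throat = 0.707×0.5 = 0.3535 in, L = 6.875 in. φR_n = 0.75 × 0.6 × 70 × 0.3535 × 6.875 = 76.6 kips.
Base metal shear (0.375 in plate): yield φR_n = 1.0×0.6×36×0.375×6.875 = 55.7 kips; rupture φR_n = 0.75×0.6×58×0.375×6.875 = 67.3 kips; take 55.7 kips (yield).
Tension yield (gross): A_g = 2.125×0.375 = 0.79688 in². φR_n = 0.90 × 36 × 0.79688 = 25.8 kips.
Governing: min(76.6, 55.7, 25.8) = 25.8 kips → gross-section yield.

25.8 kips (gross-section yield governs)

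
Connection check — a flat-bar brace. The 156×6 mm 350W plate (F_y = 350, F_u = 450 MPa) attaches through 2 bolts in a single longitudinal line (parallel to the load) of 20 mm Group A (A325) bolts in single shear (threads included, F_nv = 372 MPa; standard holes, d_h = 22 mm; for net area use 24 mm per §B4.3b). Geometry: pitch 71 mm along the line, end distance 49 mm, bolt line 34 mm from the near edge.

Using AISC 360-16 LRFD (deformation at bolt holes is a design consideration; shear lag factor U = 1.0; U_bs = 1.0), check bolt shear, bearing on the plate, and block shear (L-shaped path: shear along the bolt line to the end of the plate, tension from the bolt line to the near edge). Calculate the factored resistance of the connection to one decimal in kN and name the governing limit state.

Bolt shear: A_b = π(20)²/4 = 314.16 mm². φR_n = 0.75 × 372 × 314.16 × 2 × 1 = 175.3 kN.
Bearing (6 mm plate, F_u = 450 MPa): end bolts L_c = 49 − 22/2 = 38, R_n = min(1.2×38×6×450, 2.4×20×6×450) = 123.12 kN/bolt; interior L_c = 71 − 22 = 49, R_n = 129.6 kN/bolt. φR_n = 0.75 × (1×123.12 + 1×129.6) = 189.5 kN.
Block shear: shear path 1×[49+1×71] = 1×120 mm, A_gv = 720, A_nv = 1×(120 − 1.5×24)×6 = 504 mm²; tension to near edge: (34 − 0.5×24)×6 = 132 mm². R_n = min(0.6×450×504, 0.6×350×720) + 1.0×450×132 = min(136.08, 151.2) + 59.4 = 195.48 kN. φR_n = 0.75 × 195.48 = 146.6 kN.
Governing: min(175.3, 189.5, 146.6) = 146.6 kN → block shear.

146.6 kN (block shear governs)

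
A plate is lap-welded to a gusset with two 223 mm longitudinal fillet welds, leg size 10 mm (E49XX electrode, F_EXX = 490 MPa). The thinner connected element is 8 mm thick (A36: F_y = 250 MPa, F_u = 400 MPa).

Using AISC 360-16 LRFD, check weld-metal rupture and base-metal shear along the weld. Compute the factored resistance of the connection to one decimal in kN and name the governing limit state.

Weld metal: throat = 0.707×10 = 7.07 mm, L = 2×223 = 446 mm. φR_n = 0.75 × 0.6 × 490 × 7.07 × 446 = 695.3 kN.
Base metal shear (8 mm plate): yield φR_n = 1.0×0.6×250×8×446 = 535.2 kN; rupture φR_n = 0.75×0.6×400×8×446 = 642.2 kN; take 535.2 kN (yield).
Governing: min(695.3, 535.2) = 535.2 kN → base-metal shear.

535.2 kN (base-metal shear governs)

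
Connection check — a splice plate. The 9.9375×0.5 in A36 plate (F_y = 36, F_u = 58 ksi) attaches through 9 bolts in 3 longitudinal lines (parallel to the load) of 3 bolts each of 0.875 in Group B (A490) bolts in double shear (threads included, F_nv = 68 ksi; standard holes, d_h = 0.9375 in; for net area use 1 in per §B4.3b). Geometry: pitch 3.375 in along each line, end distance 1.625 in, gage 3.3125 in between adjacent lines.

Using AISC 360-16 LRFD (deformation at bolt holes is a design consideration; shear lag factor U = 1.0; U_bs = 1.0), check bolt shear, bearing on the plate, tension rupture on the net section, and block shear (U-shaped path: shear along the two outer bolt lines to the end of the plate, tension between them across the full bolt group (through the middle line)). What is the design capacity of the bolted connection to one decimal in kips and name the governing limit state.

Bolt shear: A_b = π(0.875)²/4 = 0.60132 in². φR_n = 0.75 × 68 × 0.60132 × 9 × 2 = 552.0 kips.
Bearing (0.5 in plate, F_u = 58 ksi): end bolts L_c = 1.625 − 0.9375/2 = 1.15625, R_n = min(1.2×1.15625×0.5×58, 2.4×0.875×0.5×58) = 40.238 kips/bolt; interior L_c = 3.375 − 0.9375 = 2.4375, R_n = 60.9 kips/bolt. φR_n = 0.75 × (3×40.238 + 6×60.9) = 364.6 kips.
Tension rupture (net): A_n = (9.9375 − 3×1)×0.5 = 3.4688 in² (U = 1.0, A_e = A_n). φR_n = 0.75 × 58 × 3.4688 = 150.9 kips.
Block shear: shear path 2×[1.625+2×3.375] = 2×8.375 in, A_gv = 8.375, A_nv = 2×(8.375 − 2.5×1)×0.5 = 5.875 in²; tension across gage: (6.625 − 2×1)×0.5 = 2.3125 in². R_n = min(0.6×58×5.875, 0.6×36×8.375) + 1.0×58×2.3125 = min(204.45, 180.9) + 134.13 = 315.03 kips. φR_n = 0.75 × 315.03 = 236.3 kips.
Governing: min(552.0, 364.6, 150.9, 236.3) = 150.9 kips → net-section rupture.

150.9 kips (net-section rupture governs)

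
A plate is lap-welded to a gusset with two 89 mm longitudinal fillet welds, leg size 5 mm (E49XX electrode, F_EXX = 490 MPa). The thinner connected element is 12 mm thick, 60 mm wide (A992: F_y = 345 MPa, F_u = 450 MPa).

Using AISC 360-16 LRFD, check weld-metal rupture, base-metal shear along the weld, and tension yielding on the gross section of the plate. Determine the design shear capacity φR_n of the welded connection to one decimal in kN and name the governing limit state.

Weld metal: throat = 0.707×5 = 3.535 mm, L = 2×89 = 178 mm. φR_n = 0.75 × 0.6 × 490 × 3.535 × 178 = 138.7 kN.
Base metal shear (12 mm plate): yield φR_n = 1.0×0.6×345×12×178 = 442.2 kN; rupture φR_n = 0.75×0.6×450×12×178 = 432.5 kN; take 432.5 kN (rupture).
Tension yield (gross): A_g = 60×12 = 720 mm². φR_n = 0.90 × 345 × 720 = 223.6 kN.
Governing: min(138.7, 432.5, 223.6) = 138.7 kN → weld metal.

138.7 kN (weld metal governs)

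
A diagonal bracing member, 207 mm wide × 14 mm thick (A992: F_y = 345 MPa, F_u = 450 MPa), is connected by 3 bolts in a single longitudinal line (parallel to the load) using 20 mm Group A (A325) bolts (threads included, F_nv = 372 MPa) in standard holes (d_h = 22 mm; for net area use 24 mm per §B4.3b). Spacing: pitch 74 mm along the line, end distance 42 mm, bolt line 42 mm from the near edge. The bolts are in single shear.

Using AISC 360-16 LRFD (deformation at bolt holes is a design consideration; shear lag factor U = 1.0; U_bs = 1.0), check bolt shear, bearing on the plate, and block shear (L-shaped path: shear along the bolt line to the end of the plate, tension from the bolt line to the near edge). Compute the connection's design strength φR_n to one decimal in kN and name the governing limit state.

263.0 kN (bolt shear governs)

Bolt shear: A_b = π(20)²/4 = 314.16 mm². φR_n = 0.75 × 372 × 314.16 × 3 × 1 = 263.0 kN.
Bearing (14 mm plate, F_u = 450 MPa): end bolts L_c = 42 − 22/2 = 31, R_n = min(1.2×31×14×450, 2.4×20×14×450) = 234.36 kN/bolt; interior L_c = 74 − 22 = 52, R_n = 302.4 kN/bolt. φR_n = 0.75 × (1×234.36 + 2×302.4) = 629.4 kN.
Block shear: shear path 1×[42+2×74] = 1×190 mm, A_gv = 2660, A_nv = 1×(190 − 2.5×24)×14 = 1820 mm²; tension to near edge: (42 − 0.5×24)×14 = 420 mm². R_n = min(0.6×450×1820, 0.6×345×2660) + 1.0×450×420 = min(491.4, 550.62) + 189 = 680.4 kN. φR_n = 0.75 × 680.4 = 510.3 kN.
Governing: min(263.0, 629.4, 510.3) = 263.0 kN → bolt shear.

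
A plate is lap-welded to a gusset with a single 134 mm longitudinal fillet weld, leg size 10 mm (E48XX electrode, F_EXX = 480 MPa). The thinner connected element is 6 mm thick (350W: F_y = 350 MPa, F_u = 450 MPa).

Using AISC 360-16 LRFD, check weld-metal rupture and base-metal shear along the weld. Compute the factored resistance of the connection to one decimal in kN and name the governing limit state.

162.8 kN (base-metal shear governs)

Weld metal: throat = 0.707×10 = 7.07 mm, L = 134 mm. φR_n = 0.75 × 0.6 × 480 × 7.07 × 134 = 204.6 kN.
Base metal shear (6 mm plate): yield φR_n = 1.0×0.6×350×6×134 = 168.8 kN; rupture φR_n = 0.75×0.6×450×6×134 = 162.8 kN; take 162.8 kN (rupture).
Governing: min(204.6, 162.8) = 162.8 kN → base-metal shear.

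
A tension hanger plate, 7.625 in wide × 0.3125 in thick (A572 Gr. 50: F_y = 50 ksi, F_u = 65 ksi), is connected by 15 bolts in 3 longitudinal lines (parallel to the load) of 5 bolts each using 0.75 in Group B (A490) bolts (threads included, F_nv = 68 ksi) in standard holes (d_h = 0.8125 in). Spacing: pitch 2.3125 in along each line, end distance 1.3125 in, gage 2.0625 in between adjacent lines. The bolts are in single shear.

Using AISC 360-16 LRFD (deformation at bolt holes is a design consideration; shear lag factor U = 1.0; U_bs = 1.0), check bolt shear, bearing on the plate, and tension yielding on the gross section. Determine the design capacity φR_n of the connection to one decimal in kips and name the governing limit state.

Bolt shear: A_b = π(0.75)²/4 = 0.44179 in². φR_n = 0.75 × 68 × 0.44179 × 15 × 1 = 338.0 kips.
Bearing (0.3125 in plate, F_u = 65 ksi): end bolts L_c = 1.3125 − 0.8125/2 = 0.90625, R_n = min(1.2×0.90625×0.3125×65, 2.4×0.75×0.3125×65) = 22.09 kips/bolt; interior L_c = 2.3125 − 0.8125 = 1.5, R_n = 36.563 kips/bolt. φR_n = 0.75 × (3×22.09 + 12×36.563) = 378.8 kips.
Tension yield (gross): A_g = 7.625×0.3125 = 2.3828 in². φR_n = 0.90 × 50 × 2.3828 = 107.2 kips.
Governing: min(338.0, 378.8, 107.2) = 107.2 kips → gross-section yield.

107.2 kips (gross-section yield governs)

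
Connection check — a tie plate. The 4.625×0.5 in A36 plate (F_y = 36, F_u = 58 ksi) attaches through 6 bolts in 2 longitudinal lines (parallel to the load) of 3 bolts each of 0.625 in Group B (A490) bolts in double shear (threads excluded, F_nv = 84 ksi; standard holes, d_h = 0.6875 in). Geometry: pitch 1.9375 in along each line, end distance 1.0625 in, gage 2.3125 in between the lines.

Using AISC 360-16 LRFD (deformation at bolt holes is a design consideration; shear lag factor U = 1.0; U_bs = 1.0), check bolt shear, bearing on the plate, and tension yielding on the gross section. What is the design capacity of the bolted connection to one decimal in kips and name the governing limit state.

Bolt shear: A_b = π(0.625)²/4 = 0.3068 in². φR_n = 0.75 × 84 × 0.3068 × 6 × 2 = 231.9 kips.
Bearing (0.5 in plate, F_u = 58 ksi): end bolts L_c = 1.0625 − 0.6875/2 = 0.71875, R_n = min(1.2×0.71875×0.5×58, 2.4×0.625×0.5×58) = 25.013 kips/bolt; interior L_c = 1.9375 − 0.6875 = 1.25, R_n = 43.5 kips/bolt. φR_n = 0.75 × (2×25.013 + 4×43.5) = 168.0 kips.
Tension yield (gross): A_g = 4.625×0.5 = 2.3125 in². φR_n = 0.90 × 36 × 2.3125 = 74.9 kips.
Governing: min(231.9, 168.0, 74.9) = 74.9 kips → gross-section yield.

74.9 kips (gross-section yield governs)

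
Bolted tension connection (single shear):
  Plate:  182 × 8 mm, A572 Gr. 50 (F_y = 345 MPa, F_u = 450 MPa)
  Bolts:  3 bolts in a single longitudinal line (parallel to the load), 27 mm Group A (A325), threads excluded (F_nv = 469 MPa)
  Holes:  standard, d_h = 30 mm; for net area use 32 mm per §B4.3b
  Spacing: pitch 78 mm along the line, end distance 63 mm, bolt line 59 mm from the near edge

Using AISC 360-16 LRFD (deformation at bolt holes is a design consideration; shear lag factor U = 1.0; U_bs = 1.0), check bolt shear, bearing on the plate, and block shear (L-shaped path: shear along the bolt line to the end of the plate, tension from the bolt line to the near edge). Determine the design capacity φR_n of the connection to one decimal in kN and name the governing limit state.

341.3 kN (block shear governs)

Bolt shear: A_b = π(27)²/4 = 572.56 mm². φR_n = 0.75 × 469 × 572.56 × 3 × 1 = 604.2 kN.
Bearing (8 mm plate, F_u = 450 MPa): end bolts L_c = 63 − 30/2 = 48, R_n = min(1.2×48×8×450, 2.4×27×8×450) = 207.36 kN/bolt; interior L_c = 78 − 30 = 48, R_n = 207.36 kN/bolt. φR_n = 0.75 × (1×207.36 + 2×207.36) = 466.6 kN.
Block shear: shear path 1×[63+2×78] = 1×219 mm, A_gv = 1752, A_nv = 1×(219 − 2.5×32)×8 = 1112 mm²; tension to near edge: (59 − 0.5×32)×8 = 344 mm². R_n = min(0.6×450×1112, 0.6×345×1752) + 1.0×450×344 = min(300.24, 362.66) + 154.8 = 455.04 kN. φR_n = 0.75 × 455.04 = 341.3 kN.
Governing: min(604.2, 466.6, 341.3) = 341.3 kN → block shear.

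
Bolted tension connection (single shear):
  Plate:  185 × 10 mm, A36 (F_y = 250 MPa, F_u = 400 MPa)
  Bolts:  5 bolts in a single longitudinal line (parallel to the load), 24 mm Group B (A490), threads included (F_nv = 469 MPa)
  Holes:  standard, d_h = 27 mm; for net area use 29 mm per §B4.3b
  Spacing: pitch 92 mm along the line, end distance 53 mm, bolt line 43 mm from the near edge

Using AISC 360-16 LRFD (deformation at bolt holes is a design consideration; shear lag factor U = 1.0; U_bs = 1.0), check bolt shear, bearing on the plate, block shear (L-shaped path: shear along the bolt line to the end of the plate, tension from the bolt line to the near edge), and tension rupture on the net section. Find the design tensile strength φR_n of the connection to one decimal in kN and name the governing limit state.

Bolt shear: A_b = π(24)²/4 = 452.39 mm². φR_n = 0.75 × 469 × 452.39 × 5 × 1 = 795.6 kN.
Bearing (10 mm plate, F_u = 400 MPa): end bolts L_c = 53 − 27/2 = 39.5, R_n = min(1.2×39.5×10×400, 2.4×24×10×400) = 189.6 kN/bolt; interior L_c = 92 − 27 = 65, R_n = 230.4 kN/bolt. φR_n = 0.75 × (1×189.6 + 4×230.4) = 833.4 kN.
Block shear: shear path 1×[53+4×92] = 1×421 mm, A_gv = 4210, A_nv = 1×(421 − 4.5×29)×10 = 2905 mm²; tension to near edge: (43 − 0.5×29)×10 = 285 mm². R_n = min(0.6×400×2905, 0.6×250×4210) + 1.0×400×285 = min(697.2, 631.5) + 114 = 745.5 kN. φR_n = 0.75 × 745.5 = 559.1 kN.
Tension rupture (net): A_n = (185 − 1×29)×10 = 1560 mm² (U = 1.0, A_e = A_n). φR_n = 0.75 × 400 × 1560 = 468.0 kN.
Governing: min(795.6, 833.4, 559.1, 468.0) = 468.0 kN → net-section rupture.

468.0 kN (net-section rupture governs)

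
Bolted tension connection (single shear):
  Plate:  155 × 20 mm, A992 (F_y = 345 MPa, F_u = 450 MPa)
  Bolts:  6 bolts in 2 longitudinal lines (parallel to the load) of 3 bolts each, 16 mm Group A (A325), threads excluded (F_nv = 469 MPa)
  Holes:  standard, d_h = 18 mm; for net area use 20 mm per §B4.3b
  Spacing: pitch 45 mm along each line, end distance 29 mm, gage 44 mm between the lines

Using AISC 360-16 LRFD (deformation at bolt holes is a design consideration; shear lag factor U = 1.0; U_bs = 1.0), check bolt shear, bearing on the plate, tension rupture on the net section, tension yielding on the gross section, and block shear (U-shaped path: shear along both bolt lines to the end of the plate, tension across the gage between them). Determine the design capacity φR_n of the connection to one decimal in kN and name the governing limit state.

Bolt shear: A_b = π(16)²/4 = 201.06 mm². φR_n = 0.75 × 469 × 201.06 × 6 × 1 = 424.3 kN.
Bearing (20 mm plate, F_u = 450 MPa): end bolts L_c = 29 − 18/2 = 20, R_n = min(1.2×20×20×450, 2.4×16×20×450) = 216 kN/bolt; interior L_c = 45 − 18 = 27, R_n = 291.6 kN/bolt. φR_n = 0.75 × (2×216 + 4×291.6) = 1198.8 kN.
Tension rupture (net): A_n = (155 − 2×20)×20 = 2300 mm² (U = 1.0, A_e = A_n). φR_n = 0.75 × 450 × 2300 = 776.3 kN.
Tension yield (gross): A_g = 155×20 = 3100 mm². φR_n = 0.90 × 345 × 3100 = 962.6 kN.
Block shear: shear path 2×[29+2×45] = 2×119 mm, A_gv = 4760, A_nv = 2×(119 − 2.5×20)×20 = 2760 mm²; tension across gage: (44 − 1×20)×20 = 480 mm². R_n = min(0.6×450×2760, 0.6×345×4760) + 1.0×450×480 = min(745.2, 985.32) + 216 = 961.2 kN. φR_n = 0.75 × 961.2 = 720.9 kN.
Governing: min(424.3, 1198.8, 776.3, 962.6, 720.9) = 424.3 kN → bolt shear.

424.3 kN (bolt shear governs)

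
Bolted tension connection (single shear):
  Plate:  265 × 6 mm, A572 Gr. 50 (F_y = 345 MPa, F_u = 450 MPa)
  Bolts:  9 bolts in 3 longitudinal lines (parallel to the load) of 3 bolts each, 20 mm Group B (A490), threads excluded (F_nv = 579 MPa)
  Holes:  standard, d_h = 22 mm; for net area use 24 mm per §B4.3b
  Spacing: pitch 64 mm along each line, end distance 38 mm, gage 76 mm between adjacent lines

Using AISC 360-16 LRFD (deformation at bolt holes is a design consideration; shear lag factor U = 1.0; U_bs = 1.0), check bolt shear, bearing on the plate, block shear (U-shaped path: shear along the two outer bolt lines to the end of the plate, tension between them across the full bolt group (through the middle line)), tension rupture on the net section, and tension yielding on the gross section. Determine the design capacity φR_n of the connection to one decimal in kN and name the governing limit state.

390.8 kN (net-section rupture governs)

Bolt shear: A_b = π(20)²/4 = 314.16 mm². φR_n = 0.75 × 579 × 314.16 × 9 × 1 = 1227.8 kN.
Bearing (6 mm plate, F_u = 450 MPa): end bolts L_c = 38 − 22/2 = 27, R_n = min(1.2×27×6×450, 2.4×20×6×450) = 87.48 kN/bolt; interior L_c = 64 − 22 = 42, R_n = 129.6 kN/bolt. φR_n = 0.75 × (3×87.48 + 6×129.6) = 780.0 kN.
Block shear: shear path 2×[38+2×64] = 2×166 mm, A_gv = 1992, A_nv = 2×(166 − 2.5×24)×6 = 1272 mm²; tension across gage: (152 − 2×24)×6 = 624 mm². R_n = min(0.6×450×1272, 0.6×345×1992) + 1.0×450×624 = min(343.44, 412.34) + 280.8 = 624.24 kN. φR_n = 0.75 × 624.24 = 468.2 kN.
Tension rupture (net): A_n = (265 − 3×24)×6 = 1158 mm² (U = 1.0, A_e = A_n). φR_n = 0.75 × 450 × 1158 = 390.8 kN.
Tension yield (gross): A_g = 265×6 = 1590 mm². φR_n = 0.90 × 345 × 1590 = 493.7 kN.
Governing: min(1227.8, 780.0, 468.2, 390.8, 493.7) = 390.8 kN → net-section rupture.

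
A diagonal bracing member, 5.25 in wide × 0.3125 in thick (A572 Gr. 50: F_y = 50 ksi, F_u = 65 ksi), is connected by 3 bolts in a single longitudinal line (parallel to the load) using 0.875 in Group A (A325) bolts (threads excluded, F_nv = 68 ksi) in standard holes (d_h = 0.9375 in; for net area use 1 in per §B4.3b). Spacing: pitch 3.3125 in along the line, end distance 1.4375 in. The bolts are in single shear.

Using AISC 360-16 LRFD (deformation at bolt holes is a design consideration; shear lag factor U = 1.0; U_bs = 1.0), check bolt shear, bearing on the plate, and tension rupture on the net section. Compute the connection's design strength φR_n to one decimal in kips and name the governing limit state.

64.7 kips (net-section rupture governs)

Bolt shear: A_b = π(0.875)²/4 = 0.60132 in². φR_n = 0.75 × 68 × 0.60132 × 3 × 1 = 92.0 kips.
Bearing (0.3125 in plate, F_u = 65 ksi): end bolts L_c = 1.4375 − 0.9375/2 = 0.96875, R_n = min(1.2×0.96875×0.3125×65, 2.4×0.875×0.3125×65) = 23.613 kips/bolt; interior L_c = 3.3125 − 0.9375 = 2.375, R_n = 42.656 kips/bolt. φR_n = 0.75 × (1×23.613 + 2×42.656) = 81.7 kips.
Tension rupture (net): A_n = (5.25 − 1×1)×0.3125 = 1.3281 in² (U = 1.0, A_e = A_n). φR_n = 0.75 × 65 × 1.3281 = 64.7 kips.
Governing: min(92.0, 81.7, 64.7) = 64.7 kips → net-section rupture.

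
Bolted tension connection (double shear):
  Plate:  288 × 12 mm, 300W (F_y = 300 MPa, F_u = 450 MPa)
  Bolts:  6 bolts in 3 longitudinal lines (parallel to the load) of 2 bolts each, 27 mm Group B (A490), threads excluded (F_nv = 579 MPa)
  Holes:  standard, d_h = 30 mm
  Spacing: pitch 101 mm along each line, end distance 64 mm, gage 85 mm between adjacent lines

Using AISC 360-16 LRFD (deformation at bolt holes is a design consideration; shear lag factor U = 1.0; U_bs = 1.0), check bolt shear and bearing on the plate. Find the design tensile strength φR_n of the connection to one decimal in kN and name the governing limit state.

Bolt shear: A_b = π(27)²/4 = 572.56 mm². φR_n = 0.75 × 579 × 572.56 × 6 × 2 = 2983.6 kN.
Bearing (12 mm plate, F_u = 450 MPa): end bolts L_c = 64 − 30/2 = 49, R_n = min(1.2×49×12×450, 2.4×27×12×450) = 317.52 kN/bolt; interior L_c = 101 − 30 = 71, R_n = 349.92 kN/bolt. φR_n = 0.75 × (3×317.52 + 3×349.92) = 1501.7 kN.
Governing: min(2983.6, 1501.7) = 1501.7 kN → bearing.

1501.7 kN (bearing governs)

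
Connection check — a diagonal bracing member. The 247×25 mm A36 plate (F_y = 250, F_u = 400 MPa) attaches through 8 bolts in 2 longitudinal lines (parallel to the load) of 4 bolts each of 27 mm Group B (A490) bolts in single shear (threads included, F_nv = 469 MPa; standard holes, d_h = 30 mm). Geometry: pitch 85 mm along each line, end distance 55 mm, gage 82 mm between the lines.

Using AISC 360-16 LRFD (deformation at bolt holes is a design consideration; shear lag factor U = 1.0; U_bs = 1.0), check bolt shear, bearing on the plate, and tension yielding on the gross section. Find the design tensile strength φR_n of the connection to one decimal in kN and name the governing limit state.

1389.4 kN (gross-section yield governs)

Bolt shear: A_b = π(27)²/4 = 572.56 mm². φR_n = 0.75 × 469 × 572.56 × 8 × 1 = 1611.2 kN.
Bearing (25 mm plate, F_u = 400 MPa): end bolts L_c = 55 − 30/2 = 40, R_n = min(1.2×40×25×400, 2.4×27×25×400) = 480 kN/bolt; interior L_c = 85 − 30 = 55, R_n = 648 kN/bolt. φR_n = 0.75 × (2×480 + 6×648) = 3636.0 kN.
Tension yield (gross): A_g = 247×25 = 6175 mm². φR_n = 0.90 × 250 × 6175 = 1389.4 kN.
Governing: min(1611.2, 3636.0, 1389.4) = 1389.4 kN → gross-section yield.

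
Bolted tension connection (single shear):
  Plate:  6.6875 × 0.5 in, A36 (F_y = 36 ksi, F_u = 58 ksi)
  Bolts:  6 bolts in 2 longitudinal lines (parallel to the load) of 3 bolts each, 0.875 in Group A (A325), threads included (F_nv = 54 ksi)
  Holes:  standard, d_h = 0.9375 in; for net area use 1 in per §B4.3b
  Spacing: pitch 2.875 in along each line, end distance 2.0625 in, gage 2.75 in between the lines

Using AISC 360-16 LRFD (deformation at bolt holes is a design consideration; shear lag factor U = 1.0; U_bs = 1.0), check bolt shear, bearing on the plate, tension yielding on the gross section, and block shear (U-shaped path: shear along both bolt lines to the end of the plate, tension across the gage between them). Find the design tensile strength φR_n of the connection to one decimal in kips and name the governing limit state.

108.3 kips (gross-section yield governs)

Bolt shear: A_b = π(0.875)²/4 = 0.60132 in². φR_n = 0.75 × 54 × 0.60132 × 6 × 1 = 146.1 kips.
Bearing (0.5 in plate, F_u = 58 ksi): end bolts L_c = 2.0625 − 0.9375/2 = 1.59375, R_n = min(1.2×1.59375×0.5×58, 2.4×0.875×0.5×58) = 55.463 kips/bolt; interior L_c = 2.875 − 0.9375 = 1.9375, R_n = 60.9 kips/bolt. φR_n = 0.75 × (2×55.463 + 4×60.9) = 265.9 kips.
Tension yield (gross): A_g = 6.6875×0.5 = 3.3438 in². φR_n = 0.90 × 36 × 3.3438 = 108.3 kips.
Block shear: shear path 2×[2.0625+2×2.875] = 2×7.8125 in, A_gv = 7.8125, A_nv = 2×(7.8125 − 2.5×1)×0.5 = 5.3125 in²; tension across gage: (2.75 − 1×1)×0.5 = 0.875 in². R_n = min(0.6×58×5.3125, 0.6×36×7.8125) + 1.0×58×0.875 = min(184.88, 168.75) + 50.75 = 219.5 kips. φR_n = 0.75 × 219.5 = 164.6 kips.
Governing: min(146.1, 265.9, 108.3, 164.6) = 108.3 kips → gross-section yield.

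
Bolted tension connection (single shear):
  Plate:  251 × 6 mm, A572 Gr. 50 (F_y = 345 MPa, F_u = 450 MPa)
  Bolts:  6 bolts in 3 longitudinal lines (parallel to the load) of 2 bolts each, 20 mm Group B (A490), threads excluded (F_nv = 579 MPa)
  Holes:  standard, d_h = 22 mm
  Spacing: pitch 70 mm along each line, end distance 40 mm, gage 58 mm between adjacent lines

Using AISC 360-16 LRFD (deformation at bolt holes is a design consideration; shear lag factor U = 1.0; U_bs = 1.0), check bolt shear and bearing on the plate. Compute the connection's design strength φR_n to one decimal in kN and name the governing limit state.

503.0 kN (bearing governs)

Bolt shear: A_b = π(20)²/4 = 314.16 mm². φR_n = 0.75 × 579 × 314.16 × 6 × 1 = 818.5 kN.
Bearing (6 mm plate, F_u = 450 MPa): end bolts L_c = 40 − 22/2 = 29, R_n = min(1.2×29×6×450, 2.4×20×6×450) = 93.96 kN/bolt; interior L_c = 70 − 22 = 48, R_n = 129.6 kN/bolt. φR_n = 0.75 × (3×93.96 + 3×129.6) = 503.0 kN.
Governing: min(818.5, 503.0) = 503.0 kN → bearing.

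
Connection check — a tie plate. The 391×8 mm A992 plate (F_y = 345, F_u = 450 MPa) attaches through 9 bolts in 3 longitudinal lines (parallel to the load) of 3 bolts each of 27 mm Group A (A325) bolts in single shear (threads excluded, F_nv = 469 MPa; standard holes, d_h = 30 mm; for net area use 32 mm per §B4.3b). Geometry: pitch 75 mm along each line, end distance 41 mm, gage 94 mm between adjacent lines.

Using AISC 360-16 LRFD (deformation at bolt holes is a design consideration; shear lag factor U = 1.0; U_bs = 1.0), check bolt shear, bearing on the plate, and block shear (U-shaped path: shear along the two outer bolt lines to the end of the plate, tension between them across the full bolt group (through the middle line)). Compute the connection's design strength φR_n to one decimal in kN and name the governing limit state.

Bolt shear: A_b = π(27)²/4 = 572.56 mm². φR_n = 0.75 × 469 × 572.56 × 9 × 1 = 1812.6 kN.
Bearing (8 mm plate, F_u = 450 MPa): end bolts L_c = 41 − 30/2 = 26, R_n = min(1.2×26×8×450, 2.4×27×8×450) = 112.32 kN/bolt; interior L_c = 75 − 30 = 45, R_n = 194.4 kN/bolt. φR_n = 0.75 × (3×112.32 + 6×194.4) = 1127.5 kN.
Block shear: shear path 2×[41+2×75] = 2×191 mm, A_gv = 3056, A_nv = 2×(191 − 2.5×32)×8 = 1776 mm²; tension across gage: (188 − 2×32)×8 = 992 mm². R_n = min(0.6×450×1776, 0.6×345×3056) + 1.0×450×992 = min(479.52, 632.59) + 446.4 = 925.92 kN. φR_n = 0.75 × 925.92 = 694.4 kN.
Governing: min(1812.6, 1127.5, 694.4) = 694.4 kN → block shear.

694.4 kN (block shear governs)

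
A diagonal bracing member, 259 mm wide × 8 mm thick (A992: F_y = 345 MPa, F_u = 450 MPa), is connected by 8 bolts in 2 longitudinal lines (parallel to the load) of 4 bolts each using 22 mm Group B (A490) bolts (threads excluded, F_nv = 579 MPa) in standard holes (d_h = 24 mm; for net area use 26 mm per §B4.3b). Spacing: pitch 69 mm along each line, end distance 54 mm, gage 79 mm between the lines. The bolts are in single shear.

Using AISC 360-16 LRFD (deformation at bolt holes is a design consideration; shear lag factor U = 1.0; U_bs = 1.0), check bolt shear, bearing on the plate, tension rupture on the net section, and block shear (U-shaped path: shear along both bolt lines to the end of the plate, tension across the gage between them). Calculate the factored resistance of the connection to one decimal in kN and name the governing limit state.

Bolt shear: A_b = π(22)²/4 = 380.13 mm². φR_n = 0.75 × 579 × 380.13 × 8 × 1 = 1320.6 kN.
Bearing (8 mm plate, F_u = 450 MPa): end bolts L_c = 54 − 24/2 = 42, R_n = min(1.2×42×8×450, 2.4×22×8×450) = 181.44 kN/bolt; interior L_c = 69 − 24 = 45, R_n = 190.08 kN/bolt. φR_n = 0.75 × (2×181.44 + 6×190.08) = 1127.5 kN.
Tension rupture (net): A_n = (259 − 2×26)×8 = 1656 mm² (U = 1.0, A_e = A_n). φR_n = 0.75 × 450 × 1656 = 558.9 kN.
Block shear: shear path 2×[54+3×69] = 2×261 mm, A_gv = 4176, A_nv = 2×(261 − 3.5×26)×8 = 2720 mm²; tension across gage: (79 − 1×26)×8 = 424 mm². R_n = min(0.6×450×2720, 0.6×345×4176) + 1.0×450×424 = min(734.4, 864.43) + 190.8 = 925.2 kN. φR_n = 0.75 × 925.2 = 693.9 kN.
Governing: min(1320.6, 1127.5, 558.9, 693.9) = 558.9 kN → net-section rupture.

558.9 kN (net-section rupture governs)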